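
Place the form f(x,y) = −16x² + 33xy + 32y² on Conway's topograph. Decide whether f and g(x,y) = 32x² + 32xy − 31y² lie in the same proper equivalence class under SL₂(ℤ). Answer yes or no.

D₁ = 3137, D₂ = 4992
discriminants differ ⇒ not SL₂(ℤ)-equivalent

no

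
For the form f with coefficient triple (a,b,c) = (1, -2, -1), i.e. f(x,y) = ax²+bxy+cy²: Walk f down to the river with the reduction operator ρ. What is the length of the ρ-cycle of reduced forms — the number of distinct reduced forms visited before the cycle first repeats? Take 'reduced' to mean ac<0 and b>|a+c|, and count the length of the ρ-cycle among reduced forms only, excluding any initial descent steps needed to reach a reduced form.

D = 8, ⌊√D⌋ = 2
descent: ρ → (-1,2,1)  [lands on river]
river: ρ → (1,2,-1)
ρ-cycle length = 2 (tail of 1 descent step not counted)

2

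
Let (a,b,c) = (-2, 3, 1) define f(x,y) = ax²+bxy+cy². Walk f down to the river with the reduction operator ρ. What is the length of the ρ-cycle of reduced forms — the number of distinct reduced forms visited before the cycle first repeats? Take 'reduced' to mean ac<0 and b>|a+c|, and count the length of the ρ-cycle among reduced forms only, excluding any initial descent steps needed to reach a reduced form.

D = 17, ⌊√D⌋ = 4
river: ρ → (1,3,-2)
river: ρ → (-2,1,2)
river: ρ → (2,3,-1)
river: ρ → (-1,3,2)
river: ρ → (2,1,-2)
river: ρ → (-2,3,1)
ρ-cycle length = 6 (tail of 0 descent steps not counted)

6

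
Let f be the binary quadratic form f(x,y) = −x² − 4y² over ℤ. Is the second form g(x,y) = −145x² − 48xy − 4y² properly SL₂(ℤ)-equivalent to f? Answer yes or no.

D₁ = -16, D₂ = -16
f is negative-definite; reduce −f:
−f: reduced (well bottom): (1,0,4) with a≤c, −a<b≤a
flip sign back: reduced form of f is (-1,0,-4)
g is negative-definite; reduce −g:
−g: flip: (145,48,4)→(4,-48,145)
−g: translate: b→0 (≡-48 mod 8), so (4,-48,145)→(4,0,1)
−g: flip: (4,0,1)→(1,0,4)
−g: reduced (well bottom): (1,0,4) with a≤c, −a<b≤a
flip sign back: reduced form of g is (-1,0,-4)
reduced forms (-1, 0, -4) vs (-1, 0, -4) ⇒ equivalent

yes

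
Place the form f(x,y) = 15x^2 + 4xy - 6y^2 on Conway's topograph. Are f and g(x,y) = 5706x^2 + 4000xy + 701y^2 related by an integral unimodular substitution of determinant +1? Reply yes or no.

D₁ = 376, D₂ = 376
river cycle of f (length 16): (-6, 8, 13), (13, 18, -1), (-1, 18, 13), (13, 8, -6), (-6, 16, 5), (5, 14, -9), (-9, 4, 10), (10, 16, -3), (-3, 14, 15), (15, 16, -2), … (6 more)
river cycle of g (length 16): (-6, 8, 13), (13, 18, -1), (-1, 18, 13), (13, 8, -6), (-6, 16, 5), (5, 14, -9), (-9, 4, 10), (10, 16, -3), (-3, 14, 15), (15, 16, -2), … (6 more)
cycles coincide ⇒ equivalent

yes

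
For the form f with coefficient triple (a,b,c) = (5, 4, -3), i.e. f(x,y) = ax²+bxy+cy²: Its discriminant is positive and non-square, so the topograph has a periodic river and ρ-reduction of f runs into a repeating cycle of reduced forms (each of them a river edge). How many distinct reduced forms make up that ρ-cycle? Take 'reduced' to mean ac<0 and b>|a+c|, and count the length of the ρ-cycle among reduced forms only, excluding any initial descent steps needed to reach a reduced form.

D = 76, ⌊√D⌋ = 8
river: ρ → (-3,8,1)
river: ρ → (1,8,-3)
river: ρ → (-3,4,5)
river: ρ → (5,6,-2)
river: ρ → (-2,6,5)
river: ρ → (5,4,-3)
ρ-cycle length = 6 (tail of 0 descent steps not counted)

6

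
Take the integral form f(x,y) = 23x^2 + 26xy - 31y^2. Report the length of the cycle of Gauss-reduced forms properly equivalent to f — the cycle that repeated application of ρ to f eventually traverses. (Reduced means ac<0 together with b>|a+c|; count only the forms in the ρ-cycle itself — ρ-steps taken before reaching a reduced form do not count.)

D = 3528, ⌊√D⌋ = 59
river: ρ → (-31,36,18)
river: ρ → (18,36,-31)
river: ρ → (-31,26,23)
river: ρ → (23,20,-34)
river: ρ → (-34,48,9)
river: ρ → (9,42,-49)
river: ρ → (-49,56,2)
river: ρ → (2,56,-49)
river: ρ → (-49,42,9)
river: ρ → (9,48,-34)
river: ρ → (-34,20,23)
river: ρ → (23,26,-31)
ρ-cycle length = 12 (tail of 0 descent steps not counted)

12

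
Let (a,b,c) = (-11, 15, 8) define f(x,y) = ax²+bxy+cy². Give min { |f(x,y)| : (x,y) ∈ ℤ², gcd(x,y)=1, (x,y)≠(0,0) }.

river: ρ → (8,17,-9)
river: ρ → (-9,19,6)
river: ρ → (6,17,-12)
river: ρ → (-12,7,11)
river: ρ → (11,15,-8)
river: ρ → (-8,17,9)
river: ρ → (9,19,-6)
river: ρ → (-6,17,12)
river: ρ → (12,7,-11)
river: ρ → (-11,15,8)
closes: descent 0, river 10
min |a| on river = 6

6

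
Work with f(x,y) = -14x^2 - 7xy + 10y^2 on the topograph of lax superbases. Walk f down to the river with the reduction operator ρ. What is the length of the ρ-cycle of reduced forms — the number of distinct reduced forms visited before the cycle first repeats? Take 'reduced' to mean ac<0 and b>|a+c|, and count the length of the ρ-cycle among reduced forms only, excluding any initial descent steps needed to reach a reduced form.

D = 609, ⌊√D⌋ = 24
descent: ρ → (10,7,-14)  [lands on river]
river: ρ → (-14,21,3)
river: ρ → (3,21,-14)
river: ρ → (-14,7,10)
river: ρ → (10,13,-11)
river: ρ → (-11,9,12)
river: ρ → (12,15,-8)
river: ρ → (-8,17,10)
river: ρ → (10,23,-2)
river: ρ → (-2,21,21)
river: ρ → (21,21,-2)
river: ρ → (-2,23,10)
river: ρ → (10,17,-8)
river: ρ → (-8,15,12)
river: ρ → (12,9,-11)
river: ρ → (-11,13,10)
ρ-cycle length = 16 (tail of 1 descent step not counted)

16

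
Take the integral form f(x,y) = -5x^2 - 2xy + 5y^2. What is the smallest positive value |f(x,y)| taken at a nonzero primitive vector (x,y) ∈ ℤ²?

descent: ρ → (5,2,-5)  [lands on river]
river: ρ → (-5,8,2)
river: ρ → (2,8,-5)
river: ρ → (-5,2,5)
river: ρ → (5,8,-2)
river: ρ → (-2,8,5)
closes: descent 1, river 6
min |a| on river = 2

2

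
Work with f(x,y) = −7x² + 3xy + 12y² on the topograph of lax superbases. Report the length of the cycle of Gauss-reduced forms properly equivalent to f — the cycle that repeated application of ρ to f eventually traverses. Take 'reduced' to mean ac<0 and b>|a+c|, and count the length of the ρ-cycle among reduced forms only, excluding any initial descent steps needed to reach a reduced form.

D = 345, ⌊√D⌋ = 18
descent: ρ → (12,-3,-7)
descent: ρ → (-7,17,2)  [lands on river]
river: ρ → (2,15,-15)
river: ρ → (-15,15,2)
river: ρ → (2,17,-7)
river: ρ → (-7,11,8)
river: ρ → (8,5,-10)
river: ρ → (-10,15,3)
river: ρ → (3,15,-10)
river: ρ → (-10,5,8)
river: ρ → (8,11,-7)
ρ-cycle length = 10 (tail of 2 descent steps not counted)

10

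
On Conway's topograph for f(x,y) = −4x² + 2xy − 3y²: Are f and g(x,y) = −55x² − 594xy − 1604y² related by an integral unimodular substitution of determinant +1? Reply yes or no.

D₁ = -44, D₂ = -44
f is negative-definite; reduce −f:
−f: flip: (4,-2,3)→(3,2,4)
−f: reduced (well bottom): (3,2,4) with a≤c, −a<b≤a
flip sign back: reduced form of f is (-3,-2,-4)
g is negative-definite; reduce −g:
−g: translate: b→44 (≡594 mod 110), so (55,594,1604)→(55,44,9)
−g: flip: (55,44,9)→(9,-44,55)
−g: translate: b→-8 (≡-44 mod 18), so (9,-44,55)→(9,-8,3)
−g: flip: (9,-8,3)→(3,8,9)
−g: translate: b→2 (≡8 mod 6), so (3,8,9)→(3,2,4)
−g: reduced (well bottom): (3,2,4) with a≤c, −a<b≤a
flip sign back: reduced form of g is (-3,-2,-4)
reduced forms (-3, -2, -4) vs (-3, -2, -4) ⇒ equivalent

yes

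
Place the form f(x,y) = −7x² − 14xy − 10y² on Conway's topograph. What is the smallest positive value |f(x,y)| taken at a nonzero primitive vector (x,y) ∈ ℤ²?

translate: b→0 (≡14 mod 14), so (7,14,10)→(7,0,3)
flip: (7,0,3)→(3,0,7)
reduced (well bottom): (3,0,7) with a≤c, −a<b≤a
well minimum |f| = |-3| = 3 (negative-definite)

3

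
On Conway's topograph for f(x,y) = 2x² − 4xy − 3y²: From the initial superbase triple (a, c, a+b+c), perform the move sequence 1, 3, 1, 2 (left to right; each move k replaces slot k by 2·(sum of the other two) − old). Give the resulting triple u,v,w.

start (2,-3,-5) = (f(1,0),f(0,1),f(1,1))
replace slot 1: 2·((-3)+(-5)) − 2 = -18 → (-18,-3,-5)
replace slot 3: 2·((-18)+(-3)) − (-5) = -37 → (-18,-3,-37)
replace slot 1: 2·((-3)+(-37)) − (-18) = -62 → (-62,-3,-37)
replace slot 2: 2·((-62)+(-37)) − (-3) = -195 → (-62,-195,-37)

-62,-195,-37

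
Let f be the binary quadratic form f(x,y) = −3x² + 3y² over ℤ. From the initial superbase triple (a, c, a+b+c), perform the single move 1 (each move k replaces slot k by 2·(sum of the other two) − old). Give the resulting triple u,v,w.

start (-3,3,0) = (f(1,0),f(0,1),f(1,1))
replace slot 1: 2·(3+0) − (-3) = 9 → (9,3,0)

9,3,0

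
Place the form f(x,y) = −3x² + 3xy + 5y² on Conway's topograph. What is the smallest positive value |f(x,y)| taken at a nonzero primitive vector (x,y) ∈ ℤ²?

river: ρ → (5,7,-1)
river: ρ → (-1,7,5)
river: ρ → (5,3,-3)
river: ρ → (-3,3,5)
closes: descent 0, river 4
min |a| on river = 1

1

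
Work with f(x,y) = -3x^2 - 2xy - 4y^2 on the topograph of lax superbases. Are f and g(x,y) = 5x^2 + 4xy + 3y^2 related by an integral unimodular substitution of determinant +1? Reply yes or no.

D₁ = -44, D₂ = -44
f is negative-definite; reduce −f:
−f: reduced (well bottom): (3,2,4) with a≤c, −a<b≤a
flip sign back: reduced form of f is (-3,-2,-4)
g: flip: (5,4,3)→(3,-4,5)
g: translate: b→2 (≡-4 mod 6), so (3,-4,5)→(3,2,4)
g: reduced (well bottom): (3,2,4) with a≤c, −a<b≤a
reduced forms (-3, -2, -4) vs (3, 2, 4) ⇒ inequivalent

no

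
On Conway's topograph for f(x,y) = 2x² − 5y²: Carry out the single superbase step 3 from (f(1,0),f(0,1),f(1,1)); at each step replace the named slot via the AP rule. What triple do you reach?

start (2,-5,-3) = (f(1,0),f(0,1),f(1,1))
replace slot 3: 2·(2+(-5)) − (-3) = -3 → (2,-5,-3)

2,-5,-3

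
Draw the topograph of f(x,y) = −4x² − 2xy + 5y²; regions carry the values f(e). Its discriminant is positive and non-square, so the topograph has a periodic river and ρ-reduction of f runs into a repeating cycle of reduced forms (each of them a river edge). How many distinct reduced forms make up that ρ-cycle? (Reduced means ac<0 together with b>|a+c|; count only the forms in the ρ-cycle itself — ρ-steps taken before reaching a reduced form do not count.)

D = 84, ⌊√D⌋ = 9
descent: ρ → (5,2,-4)  [lands on river]
river: ρ → (-4,6,3)
river: ρ → (3,6,-4)
river: ρ → (-4,2,5)
river: ρ → (5,8,-1)
river: ρ → (-1,8,5)
ρ-cycle length = 6 (tail of 1 descent step not counted)

6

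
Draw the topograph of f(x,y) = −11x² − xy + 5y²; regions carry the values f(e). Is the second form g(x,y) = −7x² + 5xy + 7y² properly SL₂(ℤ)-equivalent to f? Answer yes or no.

D₁ = 221, D₂ = 221
river cycle of f (length 4): (5, 11, -5), (-5, 9, 7), (7, 5, -7), (-7, 9, 5)
river cycle of g (length 4): (7, 9, -5), (-5, 11, 5), (5, 9, -7), (-7, 5, 7)
cycles differ ⇒ inequivalent

no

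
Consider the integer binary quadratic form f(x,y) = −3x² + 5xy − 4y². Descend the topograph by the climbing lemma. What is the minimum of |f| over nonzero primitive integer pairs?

translate: b→1 (≡-5 mod 6), so (3,-5,4)→(3,1,2)
flip: (3,1,2)→(2,-1,3)
reduced (well bottom): (2,-1,3) with a≤c, −a<b≤a
well minimum |f| = |-2| = 2 (negative-definite)

2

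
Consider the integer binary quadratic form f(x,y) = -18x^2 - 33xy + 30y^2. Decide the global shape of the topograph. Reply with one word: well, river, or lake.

D = b²−4ac = (-33)² − 4·(-18)·30 = 3249
D = 57² is a perfect square ⇒ form factors over ℤ ⇒ lakes

lake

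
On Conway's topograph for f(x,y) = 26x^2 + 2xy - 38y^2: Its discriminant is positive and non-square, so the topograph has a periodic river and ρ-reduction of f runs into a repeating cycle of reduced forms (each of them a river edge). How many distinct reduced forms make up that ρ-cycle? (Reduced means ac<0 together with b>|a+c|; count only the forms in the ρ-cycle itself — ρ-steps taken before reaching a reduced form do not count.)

D = 3956, ⌊√D⌋ = 62
descent: ρ → (-38,-2,26)
descent: ρ → (26,54,-10)  [lands on river]
river: ρ → (-10,46,46)
river: ρ → (46,46,-10)
river: ρ → (-10,54,26)
river: ρ → (26,50,-14)
river: ρ → (-14,62,2)
river: ρ → (2,62,-14)
river: ρ → (-14,50,26)
ρ-cycle length = 8 (tail of 2 descent steps not counted)

8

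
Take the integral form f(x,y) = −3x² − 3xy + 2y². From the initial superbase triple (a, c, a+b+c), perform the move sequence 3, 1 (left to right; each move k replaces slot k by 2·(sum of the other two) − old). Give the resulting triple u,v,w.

start (-3,2,-4) = (f(1,0),f(0,1),f(1,1))
replace slot 3: 2·((-3)+2) − (-4) = 2 → (-3,2,2)
replace slot 1: 2·(2+2) − (-3) = 11 → (11,2,2)

11,2,2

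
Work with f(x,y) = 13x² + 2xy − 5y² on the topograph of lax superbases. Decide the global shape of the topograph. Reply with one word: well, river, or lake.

D = b²−4ac = 2² − 4·13·(-5) = 264
D > 0 non-square ⇒ indefinite ⇒ periodic river

river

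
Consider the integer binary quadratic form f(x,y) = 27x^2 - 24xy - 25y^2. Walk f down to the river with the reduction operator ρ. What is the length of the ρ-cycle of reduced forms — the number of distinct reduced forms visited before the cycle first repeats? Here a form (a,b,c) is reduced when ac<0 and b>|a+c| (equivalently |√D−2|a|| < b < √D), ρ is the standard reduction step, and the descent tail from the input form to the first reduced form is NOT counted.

D = 3276, ⌊√D⌋ = 57
descent: ρ → (-25,24,27)  [lands on river]
river: ρ → (27,30,-22)
river: ρ → (-22,14,35)
river: ρ → (35,56,-1)
river: ρ → (-1,56,35)
river: ρ → (35,14,-22)
river: ρ → (-22,30,27)
river: ρ → (27,24,-25)
river: ρ → (-25,26,26)
river: ρ → (26,26,-25)
ρ-cycle length = 10 (tail of 1 descent step not counted)

10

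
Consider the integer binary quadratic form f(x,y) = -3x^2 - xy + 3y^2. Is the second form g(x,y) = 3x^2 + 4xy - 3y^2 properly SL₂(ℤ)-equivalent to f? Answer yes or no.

D₁ = 37, D₂ = 52
discriminants differ ⇒ not SL₂(ℤ)-equivalent

no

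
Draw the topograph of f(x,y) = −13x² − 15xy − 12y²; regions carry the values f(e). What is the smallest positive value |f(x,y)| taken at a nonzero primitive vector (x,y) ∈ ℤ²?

translate: b→-11 (≡15 mod 26), so (13,15,12)→(13,-11,10)
flip: (13,-11,10)→(10,11,13)
translate: b→-9 (≡11 mod 20), so (10,11,13)→(10,-9,12)
reduced (well bottom): (10,-9,12) with a≤c, −a<b≤a
well minimum |f| = |-10| = 10 (negative-definite)

10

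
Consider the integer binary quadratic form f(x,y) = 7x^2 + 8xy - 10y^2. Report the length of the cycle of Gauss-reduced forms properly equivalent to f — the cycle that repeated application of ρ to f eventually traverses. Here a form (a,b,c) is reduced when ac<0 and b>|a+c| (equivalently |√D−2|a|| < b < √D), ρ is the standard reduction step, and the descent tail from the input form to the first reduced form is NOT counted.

D = 344, ⌊√D⌋ = 18
river: ρ → (-10,12,5)
river: ρ → (5,18,-1)
river: ρ → (-1,18,5)
river: ρ → (5,12,-10)
river: ρ → (-10,8,7)
river: ρ → (7,6,-11)
river: ρ → (-11,16,2)
river: ρ → (2,16,-11)
river: ρ → (-11,6,7)
river: ρ → (7,8,-10)
ρ-cycle length = 10 (tail of 0 descent steps not counted)

10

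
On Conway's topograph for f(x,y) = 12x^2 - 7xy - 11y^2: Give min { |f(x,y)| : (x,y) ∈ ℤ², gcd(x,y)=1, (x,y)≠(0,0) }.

descent: ρ → (-11,7,12)  [lands on river]
river: ρ → (12,17,-6)
river: ρ → (-6,19,9)
river: ρ → (9,17,-8)
river: ρ → (-8,15,11)
river: ρ → (11,7,-12)
river: ρ → (-12,17,6)
river: ρ → (6,19,-9)
river: ρ → (-9,17,8)
river: ρ → (8,15,-11)
closes: descent 1, river 10
min |a| on river = 6

6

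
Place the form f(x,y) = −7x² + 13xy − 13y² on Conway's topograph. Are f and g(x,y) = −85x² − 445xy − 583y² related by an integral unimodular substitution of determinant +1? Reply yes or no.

D₁ = -195, D₂ = -195
f is negative-definite; reduce −f:
−f: translate: b→1 (≡-13 mod 14), so (7,-13,13)→(7,1,7)
−f: reduced (well bottom): (7,1,7) with a≤c, −a<b≤a
flip sign back: reduced form of f is (-7,-1,-7)
g is negative-definite; reduce −g:
−g: translate: b→-65 (≡445 mod 170), so (85,445,583)→(85,-65,13)
−g: flip: (85,-65,13)→(13,65,85)
−g: translate: b→13 (≡65 mod 26), so (13,65,85)→(13,13,7)
−g: flip: (13,13,7)→(7,-13,13)
−g: translate: b→1 (≡-13 mod 14), so (7,-13,13)→(7,1,7)
−g: reduced (well bottom): (7,1,7) with a≤c, −a<b≤a
flip sign back: reduced form of g is (-7,-1,-7)
reduced forms (-7, -1, -7) vs (-7, -1, -7) ⇒ equivalent

yes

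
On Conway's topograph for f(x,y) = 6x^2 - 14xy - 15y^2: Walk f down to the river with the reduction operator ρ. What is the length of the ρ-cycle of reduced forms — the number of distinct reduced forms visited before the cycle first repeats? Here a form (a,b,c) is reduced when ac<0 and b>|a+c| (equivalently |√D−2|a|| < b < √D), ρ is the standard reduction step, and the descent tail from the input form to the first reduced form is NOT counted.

D = 556, ⌊√D⌋ = 23
descent: ρ → (-15,14,6)  [lands on river]
river: ρ → (6,22,-3)
river: ρ → (-3,20,13)
river: ρ → (13,6,-10)
river: ρ → (-10,14,9)
river: ρ → (9,22,-2)
river: ρ → (-2,22,9)
river: ρ → (9,14,-10)
river: ρ → (-10,6,13)
river: ρ → (13,20,-3)
river: ρ → (-3,22,6)
river: ρ → (6,14,-15)
river: ρ → (-15,16,5)
river: ρ → (5,14,-18)
river: ρ → (-18,22,1)
river: ρ → (1,22,-18)
river: ρ → (-18,14,5)
river: ρ → (5,16,-15)
ρ-cycle length = 18 (tail of 1 descent step not counted)

18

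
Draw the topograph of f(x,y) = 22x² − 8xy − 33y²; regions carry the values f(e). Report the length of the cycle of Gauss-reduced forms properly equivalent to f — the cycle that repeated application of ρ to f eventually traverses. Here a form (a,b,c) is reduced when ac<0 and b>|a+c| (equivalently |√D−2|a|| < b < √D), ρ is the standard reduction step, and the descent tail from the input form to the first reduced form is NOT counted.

D = 2968, ⌊√D⌋ = 54
descent: ρ → (-33,8,22)
descent: ρ → (22,36,-19)  [lands on river]
river: ρ → (-19,40,18)
river: ρ → (18,32,-27)
river: ρ → (-27,22,23)
river: ρ → (23,24,-26)
river: ρ → (-26,28,21)
river: ρ → (21,14,-33)
river: ρ → (-33,52,2)
river: ρ → (2,52,-33)
river: ρ → (-33,14,21)
river: ρ → (21,28,-26)
river: ρ → (-26,24,23)
river: ρ → (23,22,-27)
river: ρ → (-27,32,18)
river: ρ → (18,40,-19)
river: ρ → (-19,36,22)
river: ρ → (22,52,-3)
river: ρ → (-3,50,39)
river: ρ → (39,28,-14)
river: ρ → (-14,28,39)
river: ρ → (39,50,-3)
river: ρ → (-3,52,22)
ρ-cycle length = 22 (tail of 2 descent steps not counted)

22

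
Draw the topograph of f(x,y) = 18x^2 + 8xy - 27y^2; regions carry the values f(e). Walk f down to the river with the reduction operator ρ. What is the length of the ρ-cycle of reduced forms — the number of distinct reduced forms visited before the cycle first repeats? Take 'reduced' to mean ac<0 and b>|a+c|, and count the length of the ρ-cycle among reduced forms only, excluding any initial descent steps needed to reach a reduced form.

D = 2008, ⌊√D⌋ = 44
descent: ρ → (-27,-8,18)
descent: ρ → (18,44,-1)  [lands on river]
river: ρ → (-1,44,18)
river: ρ → (18,28,-17)
river: ρ → (-17,40,6)
river: ρ → (6,44,-3)
river: ρ → (-3,40,34)
river: ρ → (34,28,-9)
river: ρ → (-9,44,2)
river: ρ → (2,44,-9)
river: ρ → (-9,28,34)
river: ρ → (34,40,-3)
river: ρ → (-3,44,6)
river: ρ → (6,40,-17)
river: ρ → (-17,28,18)
ρ-cycle length = 14 (tail of 2 descent steps not counted)

14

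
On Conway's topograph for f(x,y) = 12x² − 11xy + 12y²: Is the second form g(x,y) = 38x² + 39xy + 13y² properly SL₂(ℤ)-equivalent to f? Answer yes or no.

D₁ = -455, D₂ = -455
f: flip: (12,-11,12)→(12,11,12)
f: reduced (well bottom): (12,11,12) with a≤c, −a<b≤a
g: translate: b→-37 (≡39 mod 76), so (38,39,13)→(38,-37,12)
g: flip: (38,-37,12)→(12,37,38)
g: translate: b→-11 (≡37 mod 24), so (12,37,38)→(12,-11,12)
g: flip: (12,-11,12)→(12,11,12)
g: reduced (well bottom): (12,11,12) with a≤c, −a<b≤a
reduced forms (12, 11, 12) vs (12, 11, 12) ⇒ equivalent

yes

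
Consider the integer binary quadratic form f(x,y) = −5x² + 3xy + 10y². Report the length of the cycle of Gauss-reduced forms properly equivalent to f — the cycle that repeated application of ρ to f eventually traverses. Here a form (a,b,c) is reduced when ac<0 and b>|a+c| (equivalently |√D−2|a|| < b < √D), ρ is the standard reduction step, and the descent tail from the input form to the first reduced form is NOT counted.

D = 209, ⌊√D⌋ = 14
descent: ρ → (10,-3,-5)
descent: ρ → (-5,13,2)  [lands on river]
river: ρ → (2,11,-11)
river: ρ → (-11,11,2)
river: ρ → (2,13,-5)
river: ρ → (-5,7,8)
river: ρ → (8,9,-4)
river: ρ → (-4,7,10)
river: ρ → (10,13,-1)
river: ρ → (-1,13,10)
river: ρ → (10,7,-4)
river: ρ → (-4,9,8)
river: ρ → (8,7,-5)
ρ-cycle length = 12 (tail of 2 descent steps not counted)

12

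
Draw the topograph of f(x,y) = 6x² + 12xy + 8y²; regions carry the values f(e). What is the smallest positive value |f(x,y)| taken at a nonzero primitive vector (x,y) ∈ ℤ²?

translate: b→0 (≡12 mod 12), so (6,12,8)→(6,0,2)
flip: (6,0,2)→(2,0,6)
reduced (well bottom): (2,0,6) with a≤c, −a<b≤a
well minimum = a = 2

2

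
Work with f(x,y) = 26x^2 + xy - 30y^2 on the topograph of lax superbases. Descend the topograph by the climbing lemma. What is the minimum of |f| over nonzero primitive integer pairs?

descent: ρ → (-30,-1,26)
descent: ρ → (26,53,-3)  [lands on river]
river: ρ → (-3,55,8)
river: ρ → (8,41,-45)
river: ρ → (-45,49,4)
river: ρ → (4,55,-6)
river: ρ → (-6,53,13)
river: ρ → (13,51,-10)
river: ρ → (-10,49,18)
river: ρ → (18,23,-36)
river: ρ → (-36,49,5)
river: ρ → (5,51,-26)
river: ρ → (-26,53,3)
river: ρ → (3,55,-8)
river: ρ → (-8,41,45)
river: ρ → (45,49,-4)
river: ρ → (-4,55,6)
river: ρ → (6,53,-13)
river: ρ → (-13,51,10)
river: ρ → (10,49,-18)
river: ρ → (-18,23,36)
river: ρ → (36,49,-5)
river: ρ → (-5,51,26)
closes: descent 2, river 22
min |a| on river = 3

3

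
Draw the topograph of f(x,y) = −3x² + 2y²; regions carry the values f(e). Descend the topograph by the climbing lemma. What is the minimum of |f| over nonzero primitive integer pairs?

descent: ρ → (2,4,-1)  [lands on river]
river: ρ → (-1,4,2)
closes: descent 1, river 2
min |a| on river = 1

1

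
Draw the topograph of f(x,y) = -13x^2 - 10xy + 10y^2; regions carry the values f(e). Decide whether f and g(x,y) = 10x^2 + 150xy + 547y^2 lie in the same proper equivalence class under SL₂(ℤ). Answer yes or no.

D₁ = 620, D₂ = 620
river cycle of f (length 8): (10, 10, -13), (-13, 16, 7), (7, 12, -17), (-17, 22, 2), (2, 22, -17), (-17, 12, 7), (7, 16, -13), (-13, 10, 10)
river cycle of g (length 8): (10, 10, -13), (-13, 16, 7), (7, 12, -17), (-17, 22, 2), (2, 22, -17), (-17, 12, 7), (7, 16, -13), (-13, 10, 10)
cycles coincide ⇒ equivalent

yes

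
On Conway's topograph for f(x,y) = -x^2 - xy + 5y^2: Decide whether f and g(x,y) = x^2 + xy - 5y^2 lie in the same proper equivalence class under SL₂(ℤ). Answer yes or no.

D₁ = 21, D₂ = 21
river cycle of f (length 2): (-1, 3, 3), (3, 3, -1)
river cycle of g (length 2): (1, 3, -3), (-3, 3, 1)
cycles differ ⇒ inequivalent

no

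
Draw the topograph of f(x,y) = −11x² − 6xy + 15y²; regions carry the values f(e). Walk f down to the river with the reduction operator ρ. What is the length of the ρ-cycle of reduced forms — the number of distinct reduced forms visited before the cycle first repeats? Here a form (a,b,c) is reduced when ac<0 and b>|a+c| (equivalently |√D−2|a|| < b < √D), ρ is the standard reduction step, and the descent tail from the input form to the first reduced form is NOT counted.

D = 696, ⌊√D⌋ = 26
descent: ρ → (15,6,-11)  [lands on river]
river: ρ → (-11,16,10)
river: ρ → (10,24,-3)
river: ρ → (-3,24,10)
river: ρ → (10,16,-11)
river: ρ → (-11,6,15)
river: ρ → (15,24,-2)
river: ρ → (-2,24,15)
ρ-cycle length = 8 (tail of 1 descent step not counted)

8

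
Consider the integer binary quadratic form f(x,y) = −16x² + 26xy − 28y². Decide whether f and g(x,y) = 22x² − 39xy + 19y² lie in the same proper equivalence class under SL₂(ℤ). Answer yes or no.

D₁ = -1116, D₂ = -151
discriminants differ ⇒ not SL₂(ℤ)-equivalent

no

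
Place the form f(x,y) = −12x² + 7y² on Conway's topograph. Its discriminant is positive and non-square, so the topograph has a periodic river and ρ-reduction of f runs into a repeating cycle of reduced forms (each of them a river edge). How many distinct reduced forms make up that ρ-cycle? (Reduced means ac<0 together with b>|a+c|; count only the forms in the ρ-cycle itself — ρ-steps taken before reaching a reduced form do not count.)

D = 336, ⌊√D⌋ = 18
descent: ρ → (7,14,-5)  [lands on river]
river: ρ → (-5,16,4)
river: ρ → (4,16,-5)
river: ρ → (-5,14,7)
ρ-cycle length = 4 (tail of 1 descent step not counted)

4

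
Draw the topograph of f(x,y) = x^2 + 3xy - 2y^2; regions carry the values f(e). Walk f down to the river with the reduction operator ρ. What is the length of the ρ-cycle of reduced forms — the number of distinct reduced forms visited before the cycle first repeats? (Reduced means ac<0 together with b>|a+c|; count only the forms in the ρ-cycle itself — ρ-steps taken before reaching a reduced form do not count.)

D = 17, ⌊√D⌋ = 4
river: ρ → (-2,1,2)
river: ρ → (2,3,-1)
river: ρ → (-1,3,2)
river: ρ → (2,1,-2)
river: ρ → (-2,3,1)
river: ρ → (1,3,-2)
ρ-cycle length = 6 (tail of 0 descent steps not counted)

6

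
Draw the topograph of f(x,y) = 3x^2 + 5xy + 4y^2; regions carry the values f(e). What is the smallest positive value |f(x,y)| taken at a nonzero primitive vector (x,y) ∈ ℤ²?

translate: b→-1 (≡5 mod 6), so (3,5,4)→(3,-1,2)
flip: (3,-1,2)→(2,1,3)
reduced (well bottom): (2,1,3) with a≤c, −a<b≤a
well minimum = a = 2

2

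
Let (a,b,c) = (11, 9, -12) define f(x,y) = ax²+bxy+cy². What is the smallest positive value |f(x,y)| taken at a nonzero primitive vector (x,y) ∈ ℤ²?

river: ρ → (-12,15,8)
river: ρ → (8,17,-10)
river: ρ → (-10,23,2)
river: ρ → (2,21,-21)
river: ρ → (-21,21,2)
river: ρ → (2,23,-10)
river: ρ → (-10,17,8)
river: ρ → (8,15,-12)
river: ρ → (-12,9,11)
river: ρ → (11,13,-10)
river: ρ → (-10,7,14)
river: ρ → (14,21,-3)
river: ρ → (-3,21,14)
river: ρ → (14,7,-10)
river: ρ → (-10,13,11)
river: ρ → (11,9,-12)
closes: descent 0, river 16
min |a| on river = 2

2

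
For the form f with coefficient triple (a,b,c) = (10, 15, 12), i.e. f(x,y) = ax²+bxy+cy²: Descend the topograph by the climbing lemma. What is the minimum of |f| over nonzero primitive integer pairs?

translate: b→-5 (≡15 mod 20), so (10,15,12)→(10,-5,7)
flip: (10,-5,7)→(7,5,10)
reduced (well bottom): (7,5,10) with a≤c, −a<b≤a
well minimum = a = 7

7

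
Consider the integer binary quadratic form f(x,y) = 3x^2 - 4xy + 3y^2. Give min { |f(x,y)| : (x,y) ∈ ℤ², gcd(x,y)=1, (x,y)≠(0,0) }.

translate: b→2 (≡-4 mod 6), so (3,-4,3)→(3,2,2)
flip: (3,2,2)→(2,-2,3)
translate: b→2 (≡-2 mod 4), so (2,-2,3)→(2,2,3)
reduced (well bottom): (2,2,3) with a≤c, −a<b≤a
well minimum = a = 2

2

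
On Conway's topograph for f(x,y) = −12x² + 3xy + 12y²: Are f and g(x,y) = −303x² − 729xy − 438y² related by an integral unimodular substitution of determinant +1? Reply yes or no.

D₁ = 585, D₂ = 585
river cycle of f (length 6): (12, 21, -3), (-3, 21, 12), (12, 3, -12), (-12, 21, 3), (3, 21, -12), (-12, 3, 12)
river cycle of g (length 6): (-12, 3, 12), (12, 21, -3), (-3, 21, 12), (12, 3, -12), (-12, 21, 3), (3, 21, -12)
cycles coincide ⇒ equivalent

yes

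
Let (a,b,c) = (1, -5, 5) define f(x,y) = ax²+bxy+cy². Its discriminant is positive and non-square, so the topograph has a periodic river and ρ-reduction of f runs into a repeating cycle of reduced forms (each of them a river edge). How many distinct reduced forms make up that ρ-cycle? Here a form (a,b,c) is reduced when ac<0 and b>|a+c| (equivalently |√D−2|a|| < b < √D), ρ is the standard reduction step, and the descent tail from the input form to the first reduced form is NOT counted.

D = 5, ⌊√D⌋ = 2
descent: ρ → (5,5,1)
descent: ρ → (1,1,-1)  [lands on river]
river: ρ → (-1,1,1)
ρ-cycle length = 2 (tail of 2 descent steps not counted)

2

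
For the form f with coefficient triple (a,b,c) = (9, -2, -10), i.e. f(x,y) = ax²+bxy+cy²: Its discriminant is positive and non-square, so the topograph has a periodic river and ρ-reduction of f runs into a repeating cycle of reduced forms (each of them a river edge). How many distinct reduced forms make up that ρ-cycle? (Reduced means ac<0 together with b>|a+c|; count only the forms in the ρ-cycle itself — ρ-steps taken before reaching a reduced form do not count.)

D = 364, ⌊√D⌋ = 19
descent: ρ → (-10,2,9)  [lands on river]
river: ρ → (9,16,-3)
river: ρ → (-3,14,14)
river: ρ → (14,14,-3)
river: ρ → (-3,16,9)
river: ρ → (9,2,-10)
river: ρ → (-10,18,1)
river: ρ → (1,18,-10)
ρ-cycle length = 8 (tail of 1 descent step not counted)

8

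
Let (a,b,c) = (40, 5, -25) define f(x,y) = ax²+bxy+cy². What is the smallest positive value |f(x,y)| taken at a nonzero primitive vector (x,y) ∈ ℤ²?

descent: ρ → (-25,45,20)  [lands on river]
river: ρ → (20,35,-35)
river: ρ → (-35,35,20)
river: ρ → (20,45,-25)
river: ρ → (-25,55,10)
river: ρ → (10,45,-50)
river: ρ → (-50,55,5)
river: ρ → (5,55,-50)
river: ρ → (-50,45,10)
river: ρ → (10,55,-25)
closes: descent 1, river 10
min |a| on river = 5

5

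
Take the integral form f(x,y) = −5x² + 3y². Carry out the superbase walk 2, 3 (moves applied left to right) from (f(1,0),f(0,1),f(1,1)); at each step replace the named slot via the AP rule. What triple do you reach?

start (-5,3,-2) = (f(1,0),f(0,1),f(1,1))
replace slot 2: 2·((-5)+(-2)) − 3 = -17 → (-5,-17,-2)
replace slot 3: 2·((-5)+(-17)) − (-2) = -42 → (-5,-17,-42)

-5,-17,-42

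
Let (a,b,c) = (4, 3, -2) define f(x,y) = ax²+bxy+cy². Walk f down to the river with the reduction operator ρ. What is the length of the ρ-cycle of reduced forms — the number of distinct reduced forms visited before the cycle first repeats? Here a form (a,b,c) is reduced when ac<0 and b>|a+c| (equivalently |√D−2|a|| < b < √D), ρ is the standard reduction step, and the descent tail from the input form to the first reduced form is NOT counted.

D = 41, ⌊√D⌋ = 6
river: ρ → (-2,5,2)
river: ρ → (2,3,-4)
river: ρ → (-4,5,1)
river: ρ → (1,5,-4)
river: ρ → (-4,3,2)
river: ρ → (2,5,-2)
river: ρ → (-2,3,4)
river: ρ → (4,5,-1)
river: ρ → (-1,5,4)
river: ρ → (4,3,-2)
ρ-cycle length = 10 (tail of 0 descent steps not counted)

10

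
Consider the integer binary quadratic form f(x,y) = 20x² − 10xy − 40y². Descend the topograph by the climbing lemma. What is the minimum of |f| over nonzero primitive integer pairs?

descent: ρ → (-40,10,20)
descent: ρ → (20,30,-30)  [lands on river]
river: ρ → (-30,30,20)
river: ρ → (20,50,-10)
river: ρ → (-10,50,20)
closes: descent 2, river 4
min |a| on river = 10

10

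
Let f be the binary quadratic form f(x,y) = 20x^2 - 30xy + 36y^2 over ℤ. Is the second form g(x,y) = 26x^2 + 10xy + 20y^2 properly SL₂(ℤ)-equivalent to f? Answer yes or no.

D₁ = -1980, D₂ = -1980
f: translate: b→10 (≡-30 mod 40), so (20,-30,36)→(20,10,26)
f: reduced (well bottom): (20,10,26) with a≤c, −a<b≤a
g: flip: (26,10,20)→(20,-10,26)
g: reduced (well bottom): (20,-10,26) with a≤c, −a<b≤a
reduced forms (20, 10, 26) vs (20, -10, 26) ⇒ inequivalent

no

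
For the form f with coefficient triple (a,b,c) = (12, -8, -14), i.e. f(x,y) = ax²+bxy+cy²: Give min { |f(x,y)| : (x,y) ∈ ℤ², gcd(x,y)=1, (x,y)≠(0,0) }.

descent: ρ → (-14,8,12)  [lands on river]
river: ρ → (12,16,-10)
river: ρ → (-10,24,4)
river: ρ → (4,24,-10)
river: ρ → (-10,16,12)
river: ρ → (12,8,-14)
river: ρ → (-14,20,6)
river: ρ → (6,16,-20)
river: ρ → (-20,24,2)
river: ρ → (2,24,-20)
river: ρ → (-20,16,6)
river: ρ → (6,20,-14)
closes: descent 1, river 12
min |a| on river = 2

2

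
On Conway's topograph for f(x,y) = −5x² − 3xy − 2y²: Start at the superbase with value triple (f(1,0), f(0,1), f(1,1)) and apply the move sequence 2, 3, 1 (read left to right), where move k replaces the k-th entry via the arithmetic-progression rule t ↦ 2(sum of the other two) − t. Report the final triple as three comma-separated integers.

start (-5,-2,-10) = (f(1,0),f(0,1),f(1,1))
replace slot 2: 2·((-5)+(-10)) − (-2) = -28 → (-5,-28,-10)
replace slot 3: 2·((-5)+(-28)) − (-10) = -56 → (-5,-28,-56)
replace slot 1: 2·((-28)+(-56)) − (-5) = -163 → (-163,-28,-56)

-163,-28,-56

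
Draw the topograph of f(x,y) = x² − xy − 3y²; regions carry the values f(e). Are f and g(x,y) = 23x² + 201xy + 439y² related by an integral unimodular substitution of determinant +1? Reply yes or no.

D₁ = 13, D₂ = 13
river cycle of f (length 2): (1, 3, -1), (-1, 3, 1)
river cycle of g (length 2): (-1, 3, 1), (1, 3, -1)
cycles coincide ⇒ equivalent

yes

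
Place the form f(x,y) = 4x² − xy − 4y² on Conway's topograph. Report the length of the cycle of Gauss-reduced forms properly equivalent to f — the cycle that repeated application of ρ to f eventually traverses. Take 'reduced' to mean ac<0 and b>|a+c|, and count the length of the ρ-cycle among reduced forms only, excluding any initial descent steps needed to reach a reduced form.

D = 65, ⌊√D⌋ = 8
descent: ρ → (-4,1,4)  [lands on river]
river: ρ → (4,7,-1)
river: ρ → (-1,7,4)
river: ρ → (4,1,-4)
river: ρ → (-4,7,1)
river: ρ → (1,7,-4)
ρ-cycle length = 6 (tail of 1 descent step not counted)

6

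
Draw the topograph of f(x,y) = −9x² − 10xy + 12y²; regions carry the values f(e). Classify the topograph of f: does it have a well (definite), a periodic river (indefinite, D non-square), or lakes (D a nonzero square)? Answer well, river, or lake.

D = b²−4ac = (-10)² − 4·(-9)·12 = 532
D > 0 non-square ⇒ indefinite ⇒ periodic river

river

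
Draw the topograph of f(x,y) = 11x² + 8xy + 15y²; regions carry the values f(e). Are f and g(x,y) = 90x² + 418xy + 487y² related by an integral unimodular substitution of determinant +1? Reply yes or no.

D₁ = -596, D₂ = -596
f: reduced (well bottom): (11,8,15) with a≤c, −a<b≤a
g: translate: b→58 (≡418 mod 180), so (90,418,487)→(90,58,11)
g: flip: (90,58,11)→(11,-58,90)
g: translate: b→8 (≡-58 mod 22), so (11,-58,90)→(11,8,15)
g: reduced (well bottom): (11,8,15) with a≤c, −a<b≤a
reduced forms (11, 8, 15) vs (11, 8, 15) ⇒ equivalent

yes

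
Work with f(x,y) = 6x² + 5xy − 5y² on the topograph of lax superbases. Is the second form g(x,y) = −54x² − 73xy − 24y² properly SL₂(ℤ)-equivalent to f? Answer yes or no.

D₁ = 145, D₂ = 145
river cycle of f (length 10): (-5, 5, 6), (6, 7, -4), (-4, 9, 4), (4, 7, -6), (-6, 5, 5), (5, 5, -6), (-6, 7, 4), (4, 9, -4), (-4, 7, 6), (6, 5, -5)
river cycle of g (length 10): (-4, 7, 6), (6, 5, -5), (-5, 5, 6), (6, 7, -4), (-4, 9, 4), (4, 7, -6), (-6, 5, 5), (5, 5, -6), (-6, 7, 4), (4, 9, -4)
cycles coincide ⇒ equivalent

yes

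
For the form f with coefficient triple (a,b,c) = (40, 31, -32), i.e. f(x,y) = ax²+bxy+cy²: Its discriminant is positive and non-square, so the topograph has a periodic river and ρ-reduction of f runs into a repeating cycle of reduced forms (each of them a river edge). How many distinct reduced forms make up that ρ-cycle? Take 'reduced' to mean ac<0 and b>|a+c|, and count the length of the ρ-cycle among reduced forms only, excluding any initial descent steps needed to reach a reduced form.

D = 6081, ⌊√D⌋ = 77
river: ρ → (-32,33,39)
river: ρ → (39,45,-26)
river: ρ → (-26,59,25)
river: ρ → (25,41,-44)
river: ρ → (-44,47,22)
river: ρ → (22,41,-50)
river: ρ → (-50,59,13)
river: ρ → (13,71,-20)
river: ρ → (-20,49,46)
river: ρ → (46,43,-23)
river: ρ → (-23,49,40)
river: ρ → (40,31,-32)
ρ-cycle length = 12 (tail of 0 descent steps not counted)

12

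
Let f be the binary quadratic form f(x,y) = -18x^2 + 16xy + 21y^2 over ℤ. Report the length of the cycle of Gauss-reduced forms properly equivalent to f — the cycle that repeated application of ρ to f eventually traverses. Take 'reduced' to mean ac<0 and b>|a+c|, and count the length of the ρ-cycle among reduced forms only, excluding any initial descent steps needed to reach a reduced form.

D = 1768, ⌊√D⌋ = 42
river: ρ → (21,26,-13)
river: ρ → (-13,26,21)
river: ρ → (21,16,-18)
river: ρ → (-18,20,19)
river: ρ → (19,18,-19)
river: ρ → (-19,20,18)
river: ρ → (18,16,-21)
river: ρ → (-21,26,13)
river: ρ → (13,26,-21)
river: ρ → (-21,16,18)
river: ρ → (18,20,-19)
river: ρ → (-19,18,19)
river: ρ → (19,20,-18)
river: ρ → (-18,16,21)
ρ-cycle length = 14 (tail of 0 descent steps not counted)

14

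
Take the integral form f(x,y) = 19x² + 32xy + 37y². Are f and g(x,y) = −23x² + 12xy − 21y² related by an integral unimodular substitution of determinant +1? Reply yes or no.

D₁ = -1788, D₂ = -1788
f: translate: b→-6 (≡32 mod 38), so (19,32,37)→(19,-6,24)
f: reduced (well bottom): (19,-6,24) with a≤c, −a<b≤a
g is negative-definite; reduce −g:
−g: flip: (23,-12,21)→(21,12,23)
−g: reduced (well bottom): (21,12,23) with a≤c, −a<b≤a
flip sign back: reduced form of g is (-21,-12,-23)
reduced forms (19, -6, 24) vs (-21, -12, -23) ⇒ inequivalent

no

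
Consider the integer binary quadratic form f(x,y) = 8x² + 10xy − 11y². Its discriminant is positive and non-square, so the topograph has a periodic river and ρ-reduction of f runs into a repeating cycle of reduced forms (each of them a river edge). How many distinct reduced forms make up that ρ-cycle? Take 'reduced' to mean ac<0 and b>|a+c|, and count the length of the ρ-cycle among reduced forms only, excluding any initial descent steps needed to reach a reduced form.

D = 452, ⌊√D⌋ = 21
river: ρ → (-11,12,7)
river: ρ → (7,16,-7)
river: ρ → (-7,12,11)
river: ρ → (11,10,-8)
river: ρ → (-8,6,13)
river: ρ → (13,20,-1)
river: ρ → (-1,20,13)
river: ρ → (13,6,-8)
river: ρ → (-8,10,11)
river: ρ → (11,12,-7)
river: ρ → (-7,16,7)
river: ρ → (7,12,-11)
river: ρ → (-11,10,8)
river: ρ → (8,6,-13)
river: ρ → (-13,20,1)
river: ρ → (1,20,-13)
river: ρ → (-13,6,8)
river: ρ → (8,10,-11)
ρ-cycle length = 18 (tail of 0 descent steps not counted)

18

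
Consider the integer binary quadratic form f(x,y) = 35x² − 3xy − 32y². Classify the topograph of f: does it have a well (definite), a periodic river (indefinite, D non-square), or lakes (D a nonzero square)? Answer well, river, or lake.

D = b²−4ac = (-3)² − 4·35·(-32) = 4489
D = 67² is a perfect square ⇒ form factors over ℤ ⇒ lakes

lake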